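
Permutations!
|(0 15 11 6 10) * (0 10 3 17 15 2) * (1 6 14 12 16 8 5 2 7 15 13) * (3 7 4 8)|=55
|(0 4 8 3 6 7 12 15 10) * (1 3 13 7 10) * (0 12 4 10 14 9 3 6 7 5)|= 14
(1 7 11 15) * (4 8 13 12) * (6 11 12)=[0, 7, 2, 3, 8, 5, 11, 12, 13, 9, 10, 15, 4, 6, 14, 1]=(1 7 12 4 8 13 6 11 15)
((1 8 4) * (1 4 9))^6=(9)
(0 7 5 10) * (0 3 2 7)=(2 7 5 10 3)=[0, 1, 7, 2, 4, 10, 6, 5, 8, 9, 3]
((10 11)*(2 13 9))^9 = (13)(10 11)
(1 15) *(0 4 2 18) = (0 4 2 18)(1 15) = [4, 15, 18, 3, 2, 5, 6, 7, 8, 9, 10, 11, 12, 13, 14, 1, 16, 17, 0]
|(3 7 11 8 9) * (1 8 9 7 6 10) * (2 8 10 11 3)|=|(1 10)(2 8 7 3 6 11 9)|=14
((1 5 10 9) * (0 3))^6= (1 10)(5 9)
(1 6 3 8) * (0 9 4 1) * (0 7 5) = [9, 6, 2, 8, 1, 0, 3, 5, 7, 4] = (0 9 4 1 6 3 8 7 5)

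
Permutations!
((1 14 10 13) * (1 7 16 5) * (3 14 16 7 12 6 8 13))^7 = (1 16 5)(3 14 10)(6 12 13 8)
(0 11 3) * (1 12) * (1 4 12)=(0 11 3)(4 12)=[11, 1, 2, 0, 12, 5, 6, 7, 8, 9, 10, 3, 4]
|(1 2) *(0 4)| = 2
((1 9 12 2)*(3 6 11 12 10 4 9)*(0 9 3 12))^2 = ((0 9 10 4 3 6 11)(1 12 2))^2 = (0 10 3 11 9 4 6)(1 2 12)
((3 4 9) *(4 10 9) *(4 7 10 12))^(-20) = ((3 12 4 7 10 9))^(-20) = (3 10 4)(7 12 9)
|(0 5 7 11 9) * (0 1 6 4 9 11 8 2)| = 20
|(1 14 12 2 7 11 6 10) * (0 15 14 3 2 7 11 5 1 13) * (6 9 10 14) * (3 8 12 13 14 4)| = |(0 15 6 4 3 2 11 9 10 14 13)(1 8 12 7 5)| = 55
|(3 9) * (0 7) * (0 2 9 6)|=6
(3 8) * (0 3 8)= (8)(0 3)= [3, 1, 2, 0, 4, 5, 6, 7, 8]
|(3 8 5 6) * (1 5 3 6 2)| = |(1 5 2)(3 8)| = 6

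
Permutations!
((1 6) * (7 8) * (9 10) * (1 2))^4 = (10)(1 6 2)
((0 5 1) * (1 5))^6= ((5)(0 1))^6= (5)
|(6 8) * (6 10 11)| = 4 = |(6 8 10 11)|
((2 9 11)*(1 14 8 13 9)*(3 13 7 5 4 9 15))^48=((1 14 8 7 5 4 9 11 2)(3 13 15))^48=(15)(1 7 9)(2 8 4)(5 11 14)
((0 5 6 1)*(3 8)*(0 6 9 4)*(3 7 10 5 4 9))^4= (3 5 10 7 8)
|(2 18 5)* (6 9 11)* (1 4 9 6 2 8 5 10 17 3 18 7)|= |(1 4 9 11 2 7)(3 18 10 17)(5 8)|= 12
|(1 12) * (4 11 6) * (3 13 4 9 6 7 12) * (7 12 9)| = |(1 3 13 4 11 12)(6 7 9)| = 6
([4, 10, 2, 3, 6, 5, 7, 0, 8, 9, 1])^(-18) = [6, 1, 2, 3, 7, 5, 0, 4, 8, 9, 10]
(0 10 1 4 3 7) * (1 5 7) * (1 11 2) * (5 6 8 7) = (0 10 6 8 7)(1 4 3 11 2) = [10, 4, 1, 11, 3, 5, 8, 0, 7, 9, 6, 2]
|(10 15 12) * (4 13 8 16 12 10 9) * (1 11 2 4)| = |(1 11 2 4 13 8 16 12 9)(10 15)| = 18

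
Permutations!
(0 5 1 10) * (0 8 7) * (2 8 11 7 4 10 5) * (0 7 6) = (0 2 8 4 10 11 6)(1 5) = [2, 5, 8, 3, 10, 1, 0, 7, 4, 9, 11, 6]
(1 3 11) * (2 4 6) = (1 3 11)(2 4 6) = [0, 3, 4, 11, 6, 5, 2, 7, 8, 9, 10, 1]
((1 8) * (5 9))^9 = (1 8)(5 9)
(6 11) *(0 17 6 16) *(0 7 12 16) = [17, 1, 2, 3, 4, 5, 11, 12, 8, 9, 10, 0, 16, 13, 14, 15, 7, 6] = (0 17 6 11)(7 12 16)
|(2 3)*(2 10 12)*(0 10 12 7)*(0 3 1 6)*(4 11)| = 8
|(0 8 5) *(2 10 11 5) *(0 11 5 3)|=7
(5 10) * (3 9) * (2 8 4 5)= (2 8 4 5 10)(3 9)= [0, 1, 8, 9, 5, 10, 6, 7, 4, 3, 2]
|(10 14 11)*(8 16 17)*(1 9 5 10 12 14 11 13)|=|(1 9 5 10 11 12 14 13)(8 16 17)|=24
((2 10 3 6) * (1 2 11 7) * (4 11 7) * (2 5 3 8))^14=(11)(1 7 6 3 5)(2 8 10)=((1 5 3 6 7)(2 10 8)(4 11))^14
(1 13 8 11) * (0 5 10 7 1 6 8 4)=(0 5 10 7 1 13 4)(6 8 11)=[5, 13, 2, 3, 0, 10, 8, 1, 11, 9, 7, 6, 12, 4]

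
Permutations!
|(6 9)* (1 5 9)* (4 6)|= |(1 5 9 4 6)|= 5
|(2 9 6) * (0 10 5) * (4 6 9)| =|(0 10 5)(2 4 6)| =3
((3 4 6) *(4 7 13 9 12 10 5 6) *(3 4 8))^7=(3 6 12 7 4 10 13 8 5 9)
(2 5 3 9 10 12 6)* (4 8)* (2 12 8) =(2 5 3 9 10 8 4)(6 12) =[0, 1, 5, 9, 2, 3, 12, 7, 4, 10, 8, 11, 6]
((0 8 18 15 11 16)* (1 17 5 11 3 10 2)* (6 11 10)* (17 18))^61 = (0 3 2 8 6 1 17 11 18 5 16 15 10)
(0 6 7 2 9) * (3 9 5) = (0 6 7 2 5 3 9) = [6, 1, 5, 9, 4, 3, 7, 2, 8, 0]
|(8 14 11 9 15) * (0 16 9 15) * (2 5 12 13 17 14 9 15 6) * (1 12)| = |(0 16 15 8 9)(1 12 13 17 14 11 6 2 5)| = 45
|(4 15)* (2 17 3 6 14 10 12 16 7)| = |(2 17 3 6 14 10 12 16 7)(4 15)| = 18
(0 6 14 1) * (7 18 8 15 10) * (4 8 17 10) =(0 6 14 1)(4 8 15)(7 18 17 10) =[6, 0, 2, 3, 8, 5, 14, 18, 15, 9, 7, 11, 12, 13, 1, 4, 16, 10, 17]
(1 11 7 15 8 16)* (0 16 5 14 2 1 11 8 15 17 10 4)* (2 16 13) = (0 13 2 1 8 5 14 16 11 7 17 10 4) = [13, 8, 1, 3, 0, 14, 6, 17, 5, 9, 4, 7, 12, 2, 16, 15, 11, 10]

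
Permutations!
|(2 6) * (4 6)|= 3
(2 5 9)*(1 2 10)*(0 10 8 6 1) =(0 10)(1 2 5 9 8 6) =[10, 2, 5, 3, 4, 9, 1, 7, 6, 8, 0]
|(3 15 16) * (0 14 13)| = 3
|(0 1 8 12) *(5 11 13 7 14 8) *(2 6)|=18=|(0 1 5 11 13 7 14 8 12)(2 6)|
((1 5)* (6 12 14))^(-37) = (1 5)(6 14 12)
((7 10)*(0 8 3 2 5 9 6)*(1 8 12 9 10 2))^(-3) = ((0 12 9 6)(1 8 3)(2 5 10 7))^(-3) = (0 12 9 6)(2 5 10 7)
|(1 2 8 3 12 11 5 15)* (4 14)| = |(1 2 8 3 12 11 5 15)(4 14)| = 8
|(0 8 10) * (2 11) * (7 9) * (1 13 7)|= |(0 8 10)(1 13 7 9)(2 11)|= 12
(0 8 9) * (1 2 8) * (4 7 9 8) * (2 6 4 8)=(0 1 6 4 7 9)(2 8)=[1, 6, 8, 3, 7, 5, 4, 9, 2, 0]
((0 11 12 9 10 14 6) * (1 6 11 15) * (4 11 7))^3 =(0 6 1 15)(4 9 7 12 14 11 10)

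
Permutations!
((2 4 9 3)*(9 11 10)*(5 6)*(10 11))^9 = (11)(2 3 9 10 4)(5 6)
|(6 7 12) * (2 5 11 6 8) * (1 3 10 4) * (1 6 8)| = |(1 3 10 4 6 7 12)(2 5 11 8)| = 28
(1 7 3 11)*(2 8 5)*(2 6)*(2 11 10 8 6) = (1 7 3 10 8 5 2 6 11) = [0, 7, 6, 10, 4, 2, 11, 3, 5, 9, 8, 1]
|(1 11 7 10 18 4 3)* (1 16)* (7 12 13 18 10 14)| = |(1 11 12 13 18 4 3 16)(7 14)| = 8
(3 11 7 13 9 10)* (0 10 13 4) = [10, 1, 2, 11, 0, 5, 6, 4, 8, 13, 3, 7, 12, 9] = (0 10 3 11 7 4)(9 13)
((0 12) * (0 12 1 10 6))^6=((12)(0 1 10 6))^6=(12)(0 10)(1 6)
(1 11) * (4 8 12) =(1 11)(4 8 12) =[0, 11, 2, 3, 8, 5, 6, 7, 12, 9, 10, 1, 4]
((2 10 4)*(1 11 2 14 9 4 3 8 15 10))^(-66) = ((1 11 2)(3 8 15 10)(4 14 9))^(-66) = (3 15)(8 10)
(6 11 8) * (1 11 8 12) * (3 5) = (1 11 12)(3 5)(6 8) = [0, 11, 2, 5, 4, 3, 8, 7, 6, 9, 10, 12, 1]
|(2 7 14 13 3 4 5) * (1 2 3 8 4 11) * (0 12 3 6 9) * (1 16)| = |(0 12 3 11 16 1 2 7 14 13 8 4 5 6 9)| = 15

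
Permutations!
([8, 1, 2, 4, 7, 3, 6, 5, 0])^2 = [0, 1, 2, 7, 5, 4, 6, 3, 8]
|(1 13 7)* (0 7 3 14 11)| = |(0 7 1 13 3 14 11)| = 7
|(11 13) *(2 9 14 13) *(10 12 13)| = |(2 9 14 10 12 13 11)| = 7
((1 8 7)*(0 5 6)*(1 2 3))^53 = (0 6 5)(1 2 8 3 7)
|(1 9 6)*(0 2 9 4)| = 6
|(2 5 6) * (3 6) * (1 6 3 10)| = 5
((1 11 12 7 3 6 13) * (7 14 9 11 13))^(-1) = (1 13)(3 7 6)(9 14 12 11)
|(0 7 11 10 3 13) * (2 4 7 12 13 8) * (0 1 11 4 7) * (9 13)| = |(0 12 9 13 1 11 10 3 8 2 7 4)| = 12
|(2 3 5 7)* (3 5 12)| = |(2 5 7)(3 12)| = 6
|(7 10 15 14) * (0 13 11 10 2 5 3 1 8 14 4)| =42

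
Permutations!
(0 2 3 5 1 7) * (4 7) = (0 2 3 5 1 4 7) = [2, 4, 3, 5, 7, 1, 6, 0]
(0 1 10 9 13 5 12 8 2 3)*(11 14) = (0 1 10 9 13 5 12 8 2 3)(11 14) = [1, 10, 3, 0, 4, 12, 6, 7, 2, 13, 9, 14, 8, 5, 11]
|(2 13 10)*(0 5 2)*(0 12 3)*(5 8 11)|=9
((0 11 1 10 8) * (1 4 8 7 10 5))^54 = (0 4)(8 11)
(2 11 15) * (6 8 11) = (2 6 8 11 15) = [0, 1, 6, 3, 4, 5, 8, 7, 11, 9, 10, 15, 12, 13, 14, 2]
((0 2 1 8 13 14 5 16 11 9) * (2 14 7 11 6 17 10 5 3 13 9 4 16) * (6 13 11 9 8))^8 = (0 9 7 13 16 4 11 3 14)(1 17 5)(2 6 10)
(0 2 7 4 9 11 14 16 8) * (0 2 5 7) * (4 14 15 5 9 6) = (0 9 11 15 5 7 14 16 8 2)(4 6) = [9, 1, 0, 3, 6, 7, 4, 14, 2, 11, 10, 15, 12, 13, 16, 5, 8]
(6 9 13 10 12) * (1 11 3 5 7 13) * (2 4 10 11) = [0, 2, 4, 5, 10, 7, 9, 13, 8, 1, 12, 3, 6, 11] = (1 2 4 10 12 6 9)(3 5 7 13 11)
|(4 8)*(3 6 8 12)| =|(3 6 8 4 12)| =5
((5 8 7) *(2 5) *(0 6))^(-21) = (0 6)(2 7 8 5)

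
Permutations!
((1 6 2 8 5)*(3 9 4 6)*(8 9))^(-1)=(1 5 8 3)(2 6 4 9)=((1 3 8 5)(2 9 4 6))^(-1)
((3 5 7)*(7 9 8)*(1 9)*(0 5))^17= (0 9 3 1 7 5 8)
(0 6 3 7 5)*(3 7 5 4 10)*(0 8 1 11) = (0 6 7 4 10 3 5 8 1 11) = [6, 11, 2, 5, 10, 8, 7, 4, 1, 9, 3, 0]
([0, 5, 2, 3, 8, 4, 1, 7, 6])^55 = (8)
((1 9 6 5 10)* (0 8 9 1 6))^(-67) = ((0 8 9)(5 10 6))^(-67) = (0 9 8)(5 6 10)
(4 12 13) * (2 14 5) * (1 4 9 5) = (1 4 12 13 9 5 2 14) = [0, 4, 14, 3, 12, 2, 6, 7, 8, 5, 10, 11, 13, 9, 1]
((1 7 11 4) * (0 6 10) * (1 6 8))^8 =((0 8 1 7 11 4 6 10))^8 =(11)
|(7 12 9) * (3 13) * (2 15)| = 6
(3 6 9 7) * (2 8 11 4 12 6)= (2 8 11 4 12 6 9 7 3)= [0, 1, 8, 2, 12, 5, 9, 3, 11, 7, 10, 4, 6]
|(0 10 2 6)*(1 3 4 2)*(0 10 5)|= 6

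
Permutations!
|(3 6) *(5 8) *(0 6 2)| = 4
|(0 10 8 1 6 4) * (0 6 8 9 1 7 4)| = 8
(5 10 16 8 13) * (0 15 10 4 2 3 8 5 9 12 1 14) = [15, 14, 3, 8, 2, 4, 6, 7, 13, 12, 16, 11, 1, 9, 0, 10, 5] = (0 15 10 16 5 4 2 3 8 13 9 12 1 14)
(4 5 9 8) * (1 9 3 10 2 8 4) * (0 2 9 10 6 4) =(0 2 8 1 10 9)(3 6 4 5) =[2, 10, 8, 6, 5, 3, 4, 7, 1, 0, 9]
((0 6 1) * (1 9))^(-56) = (9)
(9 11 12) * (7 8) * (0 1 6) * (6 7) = (0 1 7 8 6)(9 11 12) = [1, 7, 2, 3, 4, 5, 0, 8, 6, 11, 10, 12, 9]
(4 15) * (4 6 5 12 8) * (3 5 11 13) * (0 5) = (0 5 12 8 4 15 6 11 13 3) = [5, 1, 2, 0, 15, 12, 11, 7, 4, 9, 10, 13, 8, 3, 14, 6]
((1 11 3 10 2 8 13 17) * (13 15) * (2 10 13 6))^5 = (17)(2 8 15 6)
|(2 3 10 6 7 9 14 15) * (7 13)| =9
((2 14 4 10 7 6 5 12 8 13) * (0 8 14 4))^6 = ((0 8 13 2 4 10 7 6 5 12 14))^6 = (0 7 8 6 13 5 2 12 4 14 10)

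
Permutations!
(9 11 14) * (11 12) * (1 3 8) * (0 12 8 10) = (0 12 11 14 9 8 1 3 10) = [12, 3, 2, 10, 4, 5, 6, 7, 1, 8, 0, 14, 11, 13, 9]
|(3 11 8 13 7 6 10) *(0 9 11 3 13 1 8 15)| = |(0 9 11 15)(1 8)(6 10 13 7)| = 4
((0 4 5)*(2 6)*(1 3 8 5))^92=(0 1 8)(3 5 4)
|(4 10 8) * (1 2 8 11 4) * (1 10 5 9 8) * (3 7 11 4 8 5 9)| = |(1 2)(3 7 11 8 10 4 9 5)| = 8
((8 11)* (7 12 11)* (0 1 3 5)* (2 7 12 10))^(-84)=(12)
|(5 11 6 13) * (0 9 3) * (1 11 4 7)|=|(0 9 3)(1 11 6 13 5 4 7)|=21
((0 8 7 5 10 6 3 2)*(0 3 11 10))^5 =(0 8 7 5)(2 3)(6 10 11)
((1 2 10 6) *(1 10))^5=(1 2)(6 10)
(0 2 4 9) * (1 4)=[2, 4, 1, 3, 9, 5, 6, 7, 8, 0]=(0 2 1 4 9)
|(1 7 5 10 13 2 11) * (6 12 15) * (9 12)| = 28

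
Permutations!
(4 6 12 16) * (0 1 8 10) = (0 1 8 10)(4 6 12 16) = [1, 8, 2, 3, 6, 5, 12, 7, 10, 9, 0, 11, 16, 13, 14, 15, 4]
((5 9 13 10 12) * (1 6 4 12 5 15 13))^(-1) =((1 6 4 12 15 13 10 5 9))^(-1) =(1 9 5 10 13 15 12 4 6)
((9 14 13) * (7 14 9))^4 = (7 14 13)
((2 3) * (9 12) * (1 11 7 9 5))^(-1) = ((1 11 7 9 12 5)(2 3))^(-1) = (1 5 12 9 7 11)(2 3)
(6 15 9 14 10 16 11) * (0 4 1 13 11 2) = (0 4 1 13 11 6 15 9 14 10 16 2) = [4, 13, 0, 3, 1, 5, 15, 7, 8, 14, 16, 6, 12, 11, 10, 9, 2]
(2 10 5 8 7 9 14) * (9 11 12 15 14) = (2 10 5 8 7 11 12 15 14) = [0, 1, 10, 3, 4, 8, 6, 11, 7, 9, 5, 12, 15, 13, 2, 14]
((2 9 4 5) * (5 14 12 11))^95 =((2 9 4 14 12 11 5))^95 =(2 12 9 11 4 5 14)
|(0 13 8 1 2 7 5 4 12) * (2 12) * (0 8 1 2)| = |(0 13 1 12 8 2 7 5 4)| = 9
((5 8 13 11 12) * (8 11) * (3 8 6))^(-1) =(3 6 13 8)(5 12 11)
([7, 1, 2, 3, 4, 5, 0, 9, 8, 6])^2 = (0 9)(6 7)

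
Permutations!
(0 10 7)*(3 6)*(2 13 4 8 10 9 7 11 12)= (0 9 7)(2 13 4 8 10 11 12)(3 6)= [9, 1, 13, 6, 8, 5, 3, 0, 10, 7, 11, 12, 2, 4]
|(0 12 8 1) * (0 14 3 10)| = 7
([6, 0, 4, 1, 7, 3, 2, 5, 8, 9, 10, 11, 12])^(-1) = (12)(0 1 3 5 7 4 2 6)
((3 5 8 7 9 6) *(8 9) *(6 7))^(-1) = (3 6 8 7 9 5)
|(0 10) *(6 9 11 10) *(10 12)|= |(0 6 9 11 12 10)|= 6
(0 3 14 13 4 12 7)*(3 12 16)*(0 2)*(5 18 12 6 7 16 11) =[6, 1, 0, 14, 11, 18, 7, 2, 8, 9, 10, 5, 16, 4, 13, 15, 3, 17, 12] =(0 6 7 2)(3 14 13 4 11 5 18 12 16)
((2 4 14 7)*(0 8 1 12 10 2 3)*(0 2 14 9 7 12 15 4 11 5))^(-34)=(0 5 11 2 3 7 9 4 15 1 8)(10 12 14)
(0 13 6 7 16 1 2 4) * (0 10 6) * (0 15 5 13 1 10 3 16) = (0 1 2 4 3 16 10 6 7)(5 13 15) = [1, 2, 4, 16, 3, 13, 7, 0, 8, 9, 6, 11, 12, 15, 14, 5, 10]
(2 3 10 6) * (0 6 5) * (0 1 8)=[6, 8, 3, 10, 4, 1, 2, 7, 0, 9, 5]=(0 6 2 3 10 5 1 8)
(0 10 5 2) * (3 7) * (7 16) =(0 10 5 2)(3 16 7) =[10, 1, 0, 16, 4, 2, 6, 3, 8, 9, 5, 11, 12, 13, 14, 15, 7]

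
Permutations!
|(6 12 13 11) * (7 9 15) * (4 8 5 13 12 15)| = 9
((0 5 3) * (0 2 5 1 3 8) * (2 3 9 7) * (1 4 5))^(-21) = (0 8 5 4)(1 2 7 9)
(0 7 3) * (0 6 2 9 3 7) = (2 9 3 6) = [0, 1, 9, 6, 4, 5, 2, 7, 8, 3]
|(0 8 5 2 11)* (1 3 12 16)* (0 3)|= 9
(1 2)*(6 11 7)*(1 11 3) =(1 2 11 7 6 3) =[0, 2, 11, 1, 4, 5, 3, 6, 8, 9, 10, 7]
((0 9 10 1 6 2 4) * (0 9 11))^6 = (11)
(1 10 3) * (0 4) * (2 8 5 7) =(0 4)(1 10 3)(2 8 5 7) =[4, 10, 8, 1, 0, 7, 6, 2, 5, 9, 3]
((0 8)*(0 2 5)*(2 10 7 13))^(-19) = (0 10 13 5 8 7 2)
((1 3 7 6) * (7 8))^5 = ((1 3 8 7 6))^5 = (8)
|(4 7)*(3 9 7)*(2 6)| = 4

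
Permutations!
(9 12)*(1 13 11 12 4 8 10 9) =[0, 13, 2, 3, 8, 5, 6, 7, 10, 4, 9, 12, 1, 11] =(1 13 11 12)(4 8 10 9)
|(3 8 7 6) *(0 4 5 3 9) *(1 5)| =|(0 4 1 5 3 8 7 6 9)| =9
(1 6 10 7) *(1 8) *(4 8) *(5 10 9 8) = (1 6 9 8)(4 5 10 7) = [0, 6, 2, 3, 5, 10, 9, 4, 1, 8, 7]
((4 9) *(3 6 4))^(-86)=(3 4)(6 9)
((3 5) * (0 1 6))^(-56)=(0 1 6)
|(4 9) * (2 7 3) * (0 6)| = 6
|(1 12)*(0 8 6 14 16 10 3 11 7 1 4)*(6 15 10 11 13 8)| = |(0 6 14 16 11 7 1 12 4)(3 13 8 15 10)| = 45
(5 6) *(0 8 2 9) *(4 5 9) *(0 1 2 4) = (0 8 4 5 6 9 1 2) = [8, 2, 0, 3, 5, 6, 9, 7, 4, 1]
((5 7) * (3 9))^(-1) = (3 9)(5 7)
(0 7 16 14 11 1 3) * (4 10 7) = [4, 3, 2, 0, 10, 5, 6, 16, 8, 9, 7, 1, 12, 13, 11, 15, 14] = (0 4 10 7 16 14 11 1 3)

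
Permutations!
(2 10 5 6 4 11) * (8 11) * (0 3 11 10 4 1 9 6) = (0 3 11 2 4 8 10 5)(1 9 6) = [3, 9, 4, 11, 8, 0, 1, 7, 10, 6, 5, 2]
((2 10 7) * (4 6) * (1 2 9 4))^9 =((1 2 10 7 9 4 6))^9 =(1 10 9 6 2 7 4)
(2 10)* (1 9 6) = (1 9 6)(2 10) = [0, 9, 10, 3, 4, 5, 1, 7, 8, 6, 2]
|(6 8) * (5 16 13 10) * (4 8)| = 12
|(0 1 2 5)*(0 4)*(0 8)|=|(0 1 2 5 4 8)|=6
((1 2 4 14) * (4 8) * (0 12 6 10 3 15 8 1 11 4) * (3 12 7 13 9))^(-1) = ((0 7 13 9 3 15 8)(1 2)(4 14 11)(6 10 12))^(-1) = (0 8 15 3 9 13 7)(1 2)(4 11 14)(6 12 10)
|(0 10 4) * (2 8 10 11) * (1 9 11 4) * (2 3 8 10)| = |(0 4)(1 9 11 3 8 2 10)| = 14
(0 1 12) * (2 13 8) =(0 1 12)(2 13 8) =[1, 12, 13, 3, 4, 5, 6, 7, 2, 9, 10, 11, 0, 8]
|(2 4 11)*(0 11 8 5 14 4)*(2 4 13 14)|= 6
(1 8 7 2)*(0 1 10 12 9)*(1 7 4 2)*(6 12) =[7, 8, 10, 3, 2, 5, 12, 1, 4, 0, 6, 11, 9] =(0 7 1 8 4 2 10 6 12 9)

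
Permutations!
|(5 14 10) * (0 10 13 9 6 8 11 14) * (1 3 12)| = 6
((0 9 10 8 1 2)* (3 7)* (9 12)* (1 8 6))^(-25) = ((0 12 9 10 6 1 2)(3 7))^(-25) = (0 10 2 9 1 12 6)(3 7)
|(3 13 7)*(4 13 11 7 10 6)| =12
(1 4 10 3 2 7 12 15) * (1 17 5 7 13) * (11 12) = [0, 4, 13, 2, 10, 7, 6, 11, 8, 9, 3, 12, 15, 1, 14, 17, 16, 5] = (1 4 10 3 2 13)(5 7 11 12 15 17)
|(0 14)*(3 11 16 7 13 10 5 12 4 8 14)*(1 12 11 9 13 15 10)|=18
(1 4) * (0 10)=[10, 4, 2, 3, 1, 5, 6, 7, 8, 9, 0]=(0 10)(1 4)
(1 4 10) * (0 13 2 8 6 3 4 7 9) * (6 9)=[13, 7, 8, 4, 10, 5, 3, 6, 9, 0, 1, 11, 12, 2]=(0 13 2 8 9)(1 7 6 3 4 10)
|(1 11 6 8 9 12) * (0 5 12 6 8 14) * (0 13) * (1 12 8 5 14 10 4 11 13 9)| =|(0 14 9 6 10 4 11 5 8 1 13)| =11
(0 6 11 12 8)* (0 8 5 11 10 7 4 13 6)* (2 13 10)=(2 13 6)(4 10 7)(5 11 12)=[0, 1, 13, 3, 10, 11, 2, 4, 8, 9, 7, 12, 5, 6]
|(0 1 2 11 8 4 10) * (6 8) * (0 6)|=|(0 1 2 11)(4 10 6 8)|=4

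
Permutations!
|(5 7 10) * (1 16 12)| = 3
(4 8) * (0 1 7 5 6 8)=(0 1 7 5 6 8 4)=[1, 7, 2, 3, 0, 6, 8, 5, 4]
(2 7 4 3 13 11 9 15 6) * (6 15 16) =(2 7 4 3 13 11 9 16 6) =[0, 1, 7, 13, 3, 5, 2, 4, 8, 16, 10, 9, 12, 11, 14, 15, 6]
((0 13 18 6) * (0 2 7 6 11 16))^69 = (0 16 11 18 13)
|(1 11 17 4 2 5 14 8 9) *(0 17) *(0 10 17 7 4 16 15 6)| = 15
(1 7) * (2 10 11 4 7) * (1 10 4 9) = (1 2 4 7 10 11 9) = [0, 2, 4, 3, 7, 5, 6, 10, 8, 1, 11, 9]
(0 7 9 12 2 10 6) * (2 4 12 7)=(0 2 10 6)(4 12)(7 9)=[2, 1, 10, 3, 12, 5, 0, 9, 8, 7, 6, 11, 4]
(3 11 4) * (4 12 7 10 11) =(3 4)(7 10 11 12) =[0, 1, 2, 4, 3, 5, 6, 10, 8, 9, 11, 12, 7]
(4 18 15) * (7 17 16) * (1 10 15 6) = (1 10 15 4 18 6)(7 17 16) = [0, 10, 2, 3, 18, 5, 1, 17, 8, 9, 15, 11, 12, 13, 14, 4, 7, 16, 6]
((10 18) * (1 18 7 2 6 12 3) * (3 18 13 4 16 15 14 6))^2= ((1 13 4 16 15 14 6 12 18 10 7 2 3))^2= (1 4 15 6 18 7 3 13 16 14 12 10 2)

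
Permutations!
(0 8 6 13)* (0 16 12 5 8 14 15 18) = (0 14 15 18)(5 8 6 13 16 12) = [14, 1, 2, 3, 4, 8, 13, 7, 6, 9, 10, 11, 5, 16, 15, 18, 12, 17, 0]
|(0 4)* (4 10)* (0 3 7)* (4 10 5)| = 5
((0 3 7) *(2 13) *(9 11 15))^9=(15)(2 13)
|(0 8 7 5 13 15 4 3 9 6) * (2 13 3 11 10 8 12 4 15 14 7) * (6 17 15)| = 16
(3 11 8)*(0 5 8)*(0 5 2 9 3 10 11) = (0 2 9 3)(5 8 10 11) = [2, 1, 9, 0, 4, 8, 6, 7, 10, 3, 11, 5]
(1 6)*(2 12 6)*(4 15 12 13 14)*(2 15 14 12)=(1 15 2 13 12 6)(4 14)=[0, 15, 13, 3, 14, 5, 1, 7, 8, 9, 10, 11, 6, 12, 4, 2]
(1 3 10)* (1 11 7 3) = [0, 1, 2, 10, 4, 5, 6, 3, 8, 9, 11, 7] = (3 10 11 7)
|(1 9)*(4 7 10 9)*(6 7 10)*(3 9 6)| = |(1 4 10 6 7 3 9)| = 7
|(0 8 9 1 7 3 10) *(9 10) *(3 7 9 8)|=|(0 3 8 10)(1 9)|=4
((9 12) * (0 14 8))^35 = ((0 14 8)(9 12))^35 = (0 8 14)(9 12)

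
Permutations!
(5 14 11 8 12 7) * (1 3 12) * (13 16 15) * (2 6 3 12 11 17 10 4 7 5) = (1 12 5 14 17 10 4 7 2 6 3 11 8)(13 16 15) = [0, 12, 6, 11, 7, 14, 3, 2, 1, 9, 4, 8, 5, 16, 17, 13, 15, 10]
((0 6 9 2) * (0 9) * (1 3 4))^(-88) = (9)(1 4 3)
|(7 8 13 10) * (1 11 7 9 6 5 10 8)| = |(1 11 7)(5 10 9 6)(8 13)| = 12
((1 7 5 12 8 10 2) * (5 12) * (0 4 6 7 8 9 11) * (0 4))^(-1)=((1 8 10 2)(4 6 7 12 9 11))^(-1)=(1 2 10 8)(4 11 9 12 7 6)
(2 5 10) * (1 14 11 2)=[0, 14, 5, 3, 4, 10, 6, 7, 8, 9, 1, 2, 12, 13, 11]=(1 14 11 2 5 10)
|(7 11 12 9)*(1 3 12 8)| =7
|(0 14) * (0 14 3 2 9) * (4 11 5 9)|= |(14)(0 3 2 4 11 5 9)|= 7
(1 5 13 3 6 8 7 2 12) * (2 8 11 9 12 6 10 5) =[0, 2, 6, 10, 4, 13, 11, 8, 7, 12, 5, 9, 1, 3] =(1 2 6 11 9 12)(3 10 5 13)(7 8)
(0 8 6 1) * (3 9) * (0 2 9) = (0 8 6 1 2 9 3) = [8, 2, 9, 0, 4, 5, 1, 7, 6, 3]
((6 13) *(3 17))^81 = (3 17)(6 13)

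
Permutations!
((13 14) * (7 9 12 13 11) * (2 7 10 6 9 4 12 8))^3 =((2 7 4 12 13 14 11 10 6 9 8))^3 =(2 12 11 9 7 13 10 8 4 14 6)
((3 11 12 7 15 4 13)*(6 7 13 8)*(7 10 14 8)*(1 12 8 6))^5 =(1 8 11 3 13 12)(4 15 7)(6 14 10)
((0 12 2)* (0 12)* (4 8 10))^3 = ((2 12)(4 8 10))^3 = (2 12)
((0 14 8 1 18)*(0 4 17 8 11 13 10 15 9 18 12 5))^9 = ((0 14 11 13 10 15 9 18 4 17 8 1 12 5))^9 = (0 17 10 5 4 13 12 18 11 1 9 14 8 15)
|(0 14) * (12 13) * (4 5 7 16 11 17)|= |(0 14)(4 5 7 16 11 17)(12 13)|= 6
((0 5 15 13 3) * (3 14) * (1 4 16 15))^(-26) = (0 5 1 4 16 15 13 14 3) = ((0 5 1 4 16 15 13 14 3))^(-26)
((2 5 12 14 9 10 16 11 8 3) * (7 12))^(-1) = (2 3 8 11 16 10 9 14 12 7 5)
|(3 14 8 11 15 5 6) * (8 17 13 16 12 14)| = |(3 8 11 15 5 6)(12 14 17 13 16)| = 30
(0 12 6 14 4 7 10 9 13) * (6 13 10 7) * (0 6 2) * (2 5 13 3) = (0 12 3 2)(4 5 13 6 14)(9 10) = [12, 1, 0, 2, 5, 13, 14, 7, 8, 10, 9, 11, 3, 6, 4]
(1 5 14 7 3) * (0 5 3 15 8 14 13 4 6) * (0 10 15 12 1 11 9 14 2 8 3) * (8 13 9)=(0 5 9 14 7 12 1)(2 13 4 6 10 15 3 11 8)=[5, 0, 13, 11, 6, 9, 10, 12, 2, 14, 15, 8, 1, 4, 7, 3]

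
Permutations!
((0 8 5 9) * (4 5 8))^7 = (0 9 5 4)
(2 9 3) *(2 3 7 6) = [0, 1, 9, 3, 4, 5, 2, 6, 8, 7] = (2 9 7 6)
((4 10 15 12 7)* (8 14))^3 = ((4 10 15 12 7)(8 14))^3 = (4 12 10 7 15)(8 14)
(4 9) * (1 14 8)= (1 14 8)(4 9)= [0, 14, 2, 3, 9, 5, 6, 7, 1, 4, 10, 11, 12, 13, 8]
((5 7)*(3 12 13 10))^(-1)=(3 10 13 12)(5 7)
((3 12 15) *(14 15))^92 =((3 12 14 15))^92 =(15)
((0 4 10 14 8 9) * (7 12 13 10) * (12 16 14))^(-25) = (0 16 9 7 8 4 14)(10 13 12)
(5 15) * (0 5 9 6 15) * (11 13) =(0 5)(6 15 9)(11 13) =[5, 1, 2, 3, 4, 0, 15, 7, 8, 6, 10, 13, 12, 11, 14, 9]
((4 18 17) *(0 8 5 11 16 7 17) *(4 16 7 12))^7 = ((0 8 5 11 7 17 16 12 4 18))^7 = (0 12 7 8 4 17 5 18 16 11)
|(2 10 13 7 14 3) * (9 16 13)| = |(2 10 9 16 13 7 14 3)| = 8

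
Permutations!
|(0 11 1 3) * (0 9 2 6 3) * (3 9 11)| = 12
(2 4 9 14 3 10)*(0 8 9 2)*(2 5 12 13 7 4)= (0 8 9 14 3 10)(4 5 12 13 7)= [8, 1, 2, 10, 5, 12, 6, 4, 9, 14, 0, 11, 13, 7, 3]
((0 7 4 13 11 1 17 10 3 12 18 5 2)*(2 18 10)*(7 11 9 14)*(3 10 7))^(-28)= (18)(0 1 2 11 17)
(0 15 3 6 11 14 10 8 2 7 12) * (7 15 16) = [16, 1, 15, 6, 4, 5, 11, 12, 2, 9, 8, 14, 0, 13, 10, 3, 7] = (0 16 7 12)(2 15 3 6 11 14 10 8)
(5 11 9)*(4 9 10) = (4 9 5 11 10) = [0, 1, 2, 3, 9, 11, 6, 7, 8, 5, 4, 10]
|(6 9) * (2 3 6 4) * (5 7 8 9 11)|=9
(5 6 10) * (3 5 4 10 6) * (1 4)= (1 4 10)(3 5)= [0, 4, 2, 5, 10, 3, 6, 7, 8, 9, 1]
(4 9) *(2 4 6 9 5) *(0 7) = (0 7)(2 4 5)(6 9) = [7, 1, 4, 3, 5, 2, 9, 0, 8, 6]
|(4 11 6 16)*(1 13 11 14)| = 7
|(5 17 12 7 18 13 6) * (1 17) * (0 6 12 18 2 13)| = 12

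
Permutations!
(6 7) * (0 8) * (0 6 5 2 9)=(0 8 6 7 5 2 9)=[8, 1, 9, 3, 4, 2, 7, 5, 6, 0]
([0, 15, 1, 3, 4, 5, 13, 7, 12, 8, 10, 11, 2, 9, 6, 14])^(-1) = [0, 2, 12, 3, 4, 5, 14, 7, 9, 13, 10, 11, 8, 6, 15, 1]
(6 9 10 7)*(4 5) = (4 5)(6 9 10 7) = [0, 1, 2, 3, 5, 4, 9, 6, 8, 10, 7]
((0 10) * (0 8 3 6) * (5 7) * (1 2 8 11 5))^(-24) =(0 2 11 3 7)(1 10 8 5 6)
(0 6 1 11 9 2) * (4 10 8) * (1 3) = (0 6 3 1 11 9 2)(4 10 8) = [6, 11, 0, 1, 10, 5, 3, 7, 4, 2, 8, 9]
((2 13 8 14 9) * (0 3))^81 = (0 3)(2 13 8 14 9) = ((0 3)(2 13 8 14 9))^81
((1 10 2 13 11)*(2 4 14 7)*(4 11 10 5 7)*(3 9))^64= ((1 5 7 2 13 10 11)(3 9)(4 14))^64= (14)(1 5 7 2 13 10 11)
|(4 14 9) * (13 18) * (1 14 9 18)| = |(1 14 18 13)(4 9)| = 4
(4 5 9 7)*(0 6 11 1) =(0 6 11 1)(4 5 9 7) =[6, 0, 2, 3, 5, 9, 11, 4, 8, 7, 10, 1]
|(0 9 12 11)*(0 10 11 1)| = |(0 9 12 1)(10 11)| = 4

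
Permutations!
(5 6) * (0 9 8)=(0 9 8)(5 6)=[9, 1, 2, 3, 4, 6, 5, 7, 0, 8]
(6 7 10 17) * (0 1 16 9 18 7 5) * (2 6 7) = (0 1 16 9 18 2 6 5)(7 10 17) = [1, 16, 6, 3, 4, 0, 5, 10, 8, 18, 17, 11, 12, 13, 14, 15, 9, 7, 2]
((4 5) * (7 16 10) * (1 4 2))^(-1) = ((1 4 5 2)(7 16 10))^(-1) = (1 2 5 4)(7 10 16)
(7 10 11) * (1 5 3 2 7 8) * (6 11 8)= (1 5 3 2 7 10 8)(6 11)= [0, 5, 7, 2, 4, 3, 11, 10, 1, 9, 8, 6]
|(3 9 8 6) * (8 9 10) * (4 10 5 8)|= 4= |(3 5 8 6)(4 10)|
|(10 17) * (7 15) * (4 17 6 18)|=10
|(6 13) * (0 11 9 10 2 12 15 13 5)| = 10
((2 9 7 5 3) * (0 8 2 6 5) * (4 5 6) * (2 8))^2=((0 2 9 7)(3 4 5))^2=(0 9)(2 7)(3 5 4)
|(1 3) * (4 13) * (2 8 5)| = |(1 3)(2 8 5)(4 13)| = 6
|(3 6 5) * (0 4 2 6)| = |(0 4 2 6 5 3)| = 6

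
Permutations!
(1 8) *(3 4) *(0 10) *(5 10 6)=(0 6 5 10)(1 8)(3 4)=[6, 8, 2, 4, 3, 10, 5, 7, 1, 9, 0]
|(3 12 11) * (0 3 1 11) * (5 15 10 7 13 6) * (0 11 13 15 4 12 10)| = |(0 3 10 7 15)(1 13 6 5 4 12 11)| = 35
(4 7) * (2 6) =(2 6)(4 7) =[0, 1, 6, 3, 7, 5, 2, 4]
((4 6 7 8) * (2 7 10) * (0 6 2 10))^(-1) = (10)(0 6)(2 4 8 7)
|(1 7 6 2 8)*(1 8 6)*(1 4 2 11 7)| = 5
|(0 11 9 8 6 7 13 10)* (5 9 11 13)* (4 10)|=20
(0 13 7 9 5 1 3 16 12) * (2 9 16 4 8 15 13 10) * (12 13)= (0 10 2 9 5 1 3 4 8 15 12)(7 16 13)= [10, 3, 9, 4, 8, 1, 6, 16, 15, 5, 2, 11, 0, 7, 14, 12, 13]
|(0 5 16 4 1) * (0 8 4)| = 3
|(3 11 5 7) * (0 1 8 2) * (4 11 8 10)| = 10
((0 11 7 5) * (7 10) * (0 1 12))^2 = (0 10 5 12 11 7 1)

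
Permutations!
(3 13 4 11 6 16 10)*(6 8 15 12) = (3 13 4 11 8 15 12 6 16 10) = [0, 1, 2, 13, 11, 5, 16, 7, 15, 9, 3, 8, 6, 4, 14, 12, 10]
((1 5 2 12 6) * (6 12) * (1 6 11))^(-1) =((12)(1 5 2 11))^(-1) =(12)(1 11 2 5)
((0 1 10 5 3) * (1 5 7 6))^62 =(0 3 5)(1 7)(6 10)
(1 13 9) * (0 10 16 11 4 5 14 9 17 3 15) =(0 10 16 11 4 5 14 9 1 13 17 3 15) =[10, 13, 2, 15, 5, 14, 6, 7, 8, 1, 16, 4, 12, 17, 9, 0, 11, 3]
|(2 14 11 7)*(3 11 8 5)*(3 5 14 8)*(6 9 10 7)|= |(2 8 14 3 11 6 9 10 7)|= 9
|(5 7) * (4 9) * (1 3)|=|(1 3)(4 9)(5 7)|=2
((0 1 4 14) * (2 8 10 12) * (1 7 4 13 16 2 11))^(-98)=(0 4)(1 12 8 16)(2 13 11 10)(7 14)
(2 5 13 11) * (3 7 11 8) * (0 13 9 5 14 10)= (0 13 8 3 7 11 2 14 10)(5 9)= [13, 1, 14, 7, 4, 9, 6, 11, 3, 5, 0, 2, 12, 8, 10]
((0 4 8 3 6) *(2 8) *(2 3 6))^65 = (0 6 8 2 3 4) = ((0 4 3 2 8 6))^65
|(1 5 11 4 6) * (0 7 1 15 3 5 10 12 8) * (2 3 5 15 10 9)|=|(0 7 1 9 2 3 15 5 11 4 6 10 12 8)|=14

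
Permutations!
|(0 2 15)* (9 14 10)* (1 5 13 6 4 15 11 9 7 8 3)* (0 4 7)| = |(0 2 11 9 14 10)(1 5 13 6 7 8 3)(4 15)| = 42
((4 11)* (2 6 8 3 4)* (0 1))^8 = (2 8 4)(3 11 6)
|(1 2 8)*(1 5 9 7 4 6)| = |(1 2 8 5 9 7 4 6)| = 8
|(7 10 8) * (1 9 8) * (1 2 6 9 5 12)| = |(1 5 12)(2 6 9 8 7 10)| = 6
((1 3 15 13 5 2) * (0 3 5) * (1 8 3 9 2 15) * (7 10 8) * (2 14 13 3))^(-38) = ((0 9 14 13)(1 5 15 3)(2 7 10 8))^(-38) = (0 14)(1 15)(2 10)(3 5)(7 8)(9 13)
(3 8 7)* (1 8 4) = [0, 8, 2, 4, 1, 5, 6, 3, 7] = (1 8 7 3 4)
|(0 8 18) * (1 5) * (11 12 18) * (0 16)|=|(0 8 11 12 18 16)(1 5)|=6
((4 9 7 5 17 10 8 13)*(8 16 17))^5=((4 9 7 5 8 13)(10 16 17))^5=(4 13 8 5 7 9)(10 17 16)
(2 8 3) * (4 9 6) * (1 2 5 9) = (1 2 8 3 5 9 6 4) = [0, 2, 8, 5, 1, 9, 4, 7, 3, 6]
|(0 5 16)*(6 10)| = 6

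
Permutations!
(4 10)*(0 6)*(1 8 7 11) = (0 6)(1 8 7 11)(4 10) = [6, 8, 2, 3, 10, 5, 0, 11, 7, 9, 4, 1]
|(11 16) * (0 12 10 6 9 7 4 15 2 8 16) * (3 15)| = 13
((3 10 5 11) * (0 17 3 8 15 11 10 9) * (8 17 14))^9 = ((0 14 8 15 11 17 3 9)(5 10))^9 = (0 14 8 15 11 17 3 9)(5 10)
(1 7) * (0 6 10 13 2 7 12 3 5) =(0 6 10 13 2 7 1 12 3 5) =[6, 12, 7, 5, 4, 0, 10, 1, 8, 9, 13, 11, 3, 2]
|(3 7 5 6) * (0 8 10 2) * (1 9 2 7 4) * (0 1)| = |(0 8 10 7 5 6 3 4)(1 9 2)| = 24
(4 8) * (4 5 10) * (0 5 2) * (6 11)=[5, 1, 0, 3, 8, 10, 11, 7, 2, 9, 4, 6]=(0 5 10 4 8 2)(6 11)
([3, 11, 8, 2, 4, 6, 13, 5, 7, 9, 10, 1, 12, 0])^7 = (0 13 6 5 7 8 2 3)(1 11)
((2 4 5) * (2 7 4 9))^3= ((2 9)(4 5 7))^3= (2 9)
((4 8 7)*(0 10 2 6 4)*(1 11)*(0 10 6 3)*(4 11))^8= (0 2 7 4 11)(1 6 3 10 8)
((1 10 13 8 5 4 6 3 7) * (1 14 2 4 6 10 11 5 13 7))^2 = ((1 11 5 6 3)(2 4 10 7 14)(8 13))^2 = (1 5 3 11 6)(2 10 14 4 7)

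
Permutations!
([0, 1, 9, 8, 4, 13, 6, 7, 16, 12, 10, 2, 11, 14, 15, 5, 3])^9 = (16)(2 9 12 11)(5 13 14 15)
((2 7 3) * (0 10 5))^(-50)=((0 10 5)(2 7 3))^(-50)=(0 10 5)(2 7 3)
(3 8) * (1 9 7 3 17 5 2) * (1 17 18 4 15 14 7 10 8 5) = (1 9 10 8 18 4 15 14 7 3 5 2 17) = [0, 9, 17, 5, 15, 2, 6, 3, 18, 10, 8, 11, 12, 13, 7, 14, 16, 1, 4]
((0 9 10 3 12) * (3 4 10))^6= (0 3)(9 12)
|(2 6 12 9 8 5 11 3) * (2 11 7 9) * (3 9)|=|(2 6 12)(3 11 9 8 5 7)|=6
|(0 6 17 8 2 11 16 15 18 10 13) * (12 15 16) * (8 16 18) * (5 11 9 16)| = |(0 6 17 5 11 12 15 8 2 9 16 18 10 13)| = 14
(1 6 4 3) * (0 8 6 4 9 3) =(0 8 6 9 3 1 4) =[8, 4, 2, 1, 0, 5, 9, 7, 6, 3]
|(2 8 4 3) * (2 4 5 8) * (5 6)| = |(3 4)(5 8 6)| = 6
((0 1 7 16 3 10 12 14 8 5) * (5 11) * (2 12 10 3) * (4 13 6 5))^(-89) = (0 7 2 14 11 13 5 1 16 12 8 4 6)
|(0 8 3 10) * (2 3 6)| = |(0 8 6 2 3 10)| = 6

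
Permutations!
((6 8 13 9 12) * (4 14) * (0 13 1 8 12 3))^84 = ((0 13 9 3)(1 8)(4 14)(6 12))^84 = (14)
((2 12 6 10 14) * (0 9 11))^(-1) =(0 11 9)(2 14 10 6 12)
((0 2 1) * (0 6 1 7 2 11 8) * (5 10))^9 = (11)(1 6)(2 7)(5 10)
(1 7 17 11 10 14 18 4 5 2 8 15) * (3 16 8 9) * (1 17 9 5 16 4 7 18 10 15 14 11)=(1 18 7 9 3 4 16 8 14 10 11 15 17)(2 5)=[0, 18, 5, 4, 16, 2, 6, 9, 14, 3, 11, 15, 12, 13, 10, 17, 8, 1, 7]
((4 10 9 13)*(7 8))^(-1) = (4 13 9 10)(7 8)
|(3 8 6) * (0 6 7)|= |(0 6 3 8 7)|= 5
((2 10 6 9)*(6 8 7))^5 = (2 9 6 7 8 10)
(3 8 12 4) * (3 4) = (3 8 12) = [0, 1, 2, 8, 4, 5, 6, 7, 12, 9, 10, 11, 3]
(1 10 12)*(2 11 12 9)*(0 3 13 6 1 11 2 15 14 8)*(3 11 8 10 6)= [11, 6, 2, 13, 4, 5, 1, 7, 0, 15, 9, 12, 8, 3, 10, 14]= (0 11 12 8)(1 6)(3 13)(9 15 14 10)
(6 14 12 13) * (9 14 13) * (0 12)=(0 12 9 14)(6 13)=[12, 1, 2, 3, 4, 5, 13, 7, 8, 14, 10, 11, 9, 6, 0]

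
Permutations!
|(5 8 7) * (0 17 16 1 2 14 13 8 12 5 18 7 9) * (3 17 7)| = |(0 7 18 3 17 16 1 2 14 13 8 9)(5 12)| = 12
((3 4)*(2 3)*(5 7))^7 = (2 3 4)(5 7) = ((2 3 4)(5 7))^7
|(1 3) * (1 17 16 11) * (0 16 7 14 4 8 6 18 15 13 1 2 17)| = |(0 16 11 2 17 7 14 4 8 6 18 15 13 1 3)| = 15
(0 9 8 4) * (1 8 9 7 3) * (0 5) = (9)(0 7 3 1 8 4 5) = [7, 8, 2, 1, 5, 0, 6, 3, 4, 9]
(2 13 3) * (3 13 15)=(2 15 3)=[0, 1, 15, 2, 4, 5, 6, 7, 8, 9, 10, 11, 12, 13, 14, 3]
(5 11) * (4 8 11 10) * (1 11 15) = (1 11 5 10 4 8 15) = [0, 11, 2, 3, 8, 10, 6, 7, 15, 9, 4, 5, 12, 13, 14, 1]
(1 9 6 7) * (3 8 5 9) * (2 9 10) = (1 3 8 5 10 2 9 6 7) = [0, 3, 9, 8, 4, 10, 7, 1, 5, 6, 2]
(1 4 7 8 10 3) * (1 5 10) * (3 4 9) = (1 9 3 5 10 4 7 8) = [0, 9, 2, 5, 7, 10, 6, 8, 1, 3, 4]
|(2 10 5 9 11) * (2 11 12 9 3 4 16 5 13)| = 12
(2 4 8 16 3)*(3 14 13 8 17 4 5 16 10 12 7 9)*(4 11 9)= (2 5 16 14 13 8 10 12 7 4 17 11 9 3)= [0, 1, 5, 2, 17, 16, 6, 4, 10, 3, 12, 9, 7, 8, 13, 15, 14, 11]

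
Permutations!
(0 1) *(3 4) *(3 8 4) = (0 1)(4 8) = [1, 0, 2, 3, 8, 5, 6, 7, 4]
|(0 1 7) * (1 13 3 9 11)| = |(0 13 3 9 11 1 7)| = 7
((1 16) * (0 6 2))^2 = ((0 6 2)(1 16))^2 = (16)(0 2 6)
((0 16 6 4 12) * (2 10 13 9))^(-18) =((0 16 6 4 12)(2 10 13 9))^(-18) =(0 6 12 16 4)(2 13)(9 10)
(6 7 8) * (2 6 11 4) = (2 6 7 8 11 4) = [0, 1, 6, 3, 2, 5, 7, 8, 11, 9, 10, 4]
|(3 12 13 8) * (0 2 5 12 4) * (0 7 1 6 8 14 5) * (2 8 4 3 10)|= |(0 8 10 2)(1 6 4 7)(5 12 13 14)|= 4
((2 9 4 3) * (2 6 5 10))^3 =(2 3 10 4 5 9 6)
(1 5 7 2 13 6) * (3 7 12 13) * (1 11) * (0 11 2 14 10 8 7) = (0 11 1 5 12 13 6 2 3)(7 14 10 8) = [11, 5, 3, 0, 4, 12, 2, 14, 7, 9, 8, 1, 13, 6, 10]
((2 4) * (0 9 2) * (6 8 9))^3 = (0 9)(2 6)(4 8)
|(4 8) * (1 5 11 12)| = 4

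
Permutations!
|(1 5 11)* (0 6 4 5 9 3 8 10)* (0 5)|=|(0 6 4)(1 9 3 8 10 5 11)|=21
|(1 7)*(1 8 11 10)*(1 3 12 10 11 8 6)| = 3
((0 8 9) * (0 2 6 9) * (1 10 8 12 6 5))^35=(0 8 10 1 5 2 9 6 12)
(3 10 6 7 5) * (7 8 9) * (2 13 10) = (2 13 10 6 8 9 7 5 3) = [0, 1, 13, 2, 4, 3, 8, 5, 9, 7, 6, 11, 12, 10]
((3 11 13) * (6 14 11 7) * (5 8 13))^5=((3 7 6 14 11 5 8 13))^5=(3 5 6 13 11 7 8 14)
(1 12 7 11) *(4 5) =(1 12 7 11)(4 5) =[0, 12, 2, 3, 5, 4, 6, 11, 8, 9, 10, 1, 7]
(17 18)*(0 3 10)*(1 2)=[3, 2, 1, 10, 4, 5, 6, 7, 8, 9, 0, 11, 12, 13, 14, 15, 16, 18, 17]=(0 3 10)(1 2)(17 18)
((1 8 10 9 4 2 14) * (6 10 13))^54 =(14)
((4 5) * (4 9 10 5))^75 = (10)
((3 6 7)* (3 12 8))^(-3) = ((3 6 7 12 8))^(-3) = (3 7 8 6 12)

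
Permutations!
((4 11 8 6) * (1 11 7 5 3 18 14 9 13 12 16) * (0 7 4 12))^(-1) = ((0 7 5 3 18 14 9 13)(1 11 8 6 12 16))^(-1) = (0 13 9 14 18 3 5 7)(1 16 12 6 8 11)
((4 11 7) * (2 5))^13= (2 5)(4 11 7)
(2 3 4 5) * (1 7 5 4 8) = (1 7 5 2 3 8) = [0, 7, 3, 8, 4, 2, 6, 5, 1]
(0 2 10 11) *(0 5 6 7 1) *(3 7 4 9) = (0 2 10 11 5 6 4 9 3 7 1) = [2, 0, 10, 7, 9, 6, 4, 1, 8, 3, 11, 5]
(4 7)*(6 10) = (4 7)(6 10) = [0, 1, 2, 3, 7, 5, 10, 4, 8, 9, 6]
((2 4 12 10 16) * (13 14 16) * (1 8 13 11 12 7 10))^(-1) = ((1 8 13 14 16 2 4 7 10 11 12))^(-1) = (1 12 11 10 7 4 2 16 14 13 8)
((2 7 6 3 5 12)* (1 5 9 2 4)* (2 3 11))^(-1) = (1 4 12 5)(2 11 6 7)(3 9)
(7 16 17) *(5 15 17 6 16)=[0, 1, 2, 3, 4, 15, 16, 5, 8, 9, 10, 11, 12, 13, 14, 17, 6, 7]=(5 15 17 7)(6 16)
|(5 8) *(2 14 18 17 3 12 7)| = 14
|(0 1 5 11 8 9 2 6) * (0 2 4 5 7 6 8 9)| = 12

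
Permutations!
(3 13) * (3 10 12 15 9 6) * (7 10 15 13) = (3 7 10 12 13 15 9 6) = [0, 1, 2, 7, 4, 5, 3, 10, 8, 6, 12, 11, 13, 15, 14, 9]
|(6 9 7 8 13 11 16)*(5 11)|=|(5 11 16 6 9 7 8 13)|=8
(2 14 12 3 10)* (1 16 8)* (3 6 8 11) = [0, 16, 14, 10, 4, 5, 8, 7, 1, 9, 2, 3, 6, 13, 12, 15, 11] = (1 16 11 3 10 2 14 12 6 8)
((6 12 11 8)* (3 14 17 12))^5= ((3 14 17 12 11 8 6))^5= (3 8 12 14 6 11 17)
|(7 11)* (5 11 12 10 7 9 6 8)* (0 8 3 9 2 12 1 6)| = 12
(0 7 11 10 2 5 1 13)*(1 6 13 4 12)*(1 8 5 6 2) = (0 7 11 10 1 4 12 8 5 2 6 13) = [7, 4, 6, 3, 12, 2, 13, 11, 5, 9, 1, 10, 8, 0]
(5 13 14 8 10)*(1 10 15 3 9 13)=(1 10 5)(3 9 13 14 8 15)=[0, 10, 2, 9, 4, 1, 6, 7, 15, 13, 5, 11, 12, 14, 8, 3]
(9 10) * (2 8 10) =(2 8 10 9) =[0, 1, 8, 3, 4, 5, 6, 7, 10, 2, 9]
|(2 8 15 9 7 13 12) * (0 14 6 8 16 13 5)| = |(0 14 6 8 15 9 7 5)(2 16 13 12)| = 8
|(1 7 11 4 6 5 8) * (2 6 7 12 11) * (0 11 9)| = |(0 11 4 7 2 6 5 8 1 12 9)| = 11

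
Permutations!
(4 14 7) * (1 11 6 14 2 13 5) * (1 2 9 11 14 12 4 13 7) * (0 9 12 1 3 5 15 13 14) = (0 9 11 6 1)(2 7 14 3 5)(4 12)(13 15) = [9, 0, 7, 5, 12, 2, 1, 14, 8, 11, 10, 6, 4, 15, 3, 13]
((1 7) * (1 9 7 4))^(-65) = (1 4)(7 9)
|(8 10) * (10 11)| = 3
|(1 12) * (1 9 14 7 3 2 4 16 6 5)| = |(1 12 9 14 7 3 2 4 16 6 5)| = 11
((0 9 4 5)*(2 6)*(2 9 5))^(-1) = (0 5)(2 4 9 6)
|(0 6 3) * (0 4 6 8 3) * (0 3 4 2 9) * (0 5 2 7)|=6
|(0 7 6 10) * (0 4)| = 5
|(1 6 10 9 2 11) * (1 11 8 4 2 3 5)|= 6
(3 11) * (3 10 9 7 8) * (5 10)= (3 11 5 10 9 7 8)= [0, 1, 2, 11, 4, 10, 6, 8, 3, 7, 9, 5]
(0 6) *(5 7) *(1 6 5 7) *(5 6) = (7)(0 6)(1 5) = [6, 5, 2, 3, 4, 1, 0, 7]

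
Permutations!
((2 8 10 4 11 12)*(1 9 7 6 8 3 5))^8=(1 12 8)(2 10 9)(3 4 7)(5 11 6)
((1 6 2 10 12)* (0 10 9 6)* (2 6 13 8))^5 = (0 10 12 1)(2 9 13 8)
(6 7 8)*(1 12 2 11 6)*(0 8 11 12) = (0 8 1)(2 12)(6 7 11) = [8, 0, 12, 3, 4, 5, 7, 11, 1, 9, 10, 6, 2]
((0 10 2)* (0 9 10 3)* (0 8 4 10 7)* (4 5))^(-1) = ((0 3 8 5 4 10 2 9 7))^(-1) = (0 7 9 2 10 4 5 8 3)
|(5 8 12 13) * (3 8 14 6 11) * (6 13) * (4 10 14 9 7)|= 35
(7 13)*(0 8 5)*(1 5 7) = (0 8 7 13 1 5) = [8, 5, 2, 3, 4, 0, 6, 13, 7, 9, 10, 11, 12, 1]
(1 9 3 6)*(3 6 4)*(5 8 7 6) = (1 9 5 8 7 6)(3 4) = [0, 9, 2, 4, 3, 8, 1, 6, 7, 5]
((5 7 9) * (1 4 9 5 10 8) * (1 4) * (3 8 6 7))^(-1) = (3 5 7 6 10 9 4 8)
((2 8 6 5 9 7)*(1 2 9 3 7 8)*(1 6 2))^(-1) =(2 8 9 7 3 5 6)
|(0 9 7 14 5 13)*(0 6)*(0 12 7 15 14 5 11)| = |(0 9 15 14 11)(5 13 6 12 7)| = 5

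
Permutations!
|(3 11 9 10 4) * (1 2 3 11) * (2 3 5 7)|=|(1 3)(2 5 7)(4 11 9 10)|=12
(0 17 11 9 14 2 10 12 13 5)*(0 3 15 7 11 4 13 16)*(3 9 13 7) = (0 17 4 7 11 13 5 9 14 2 10 12 16)(3 15) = [17, 1, 10, 15, 7, 9, 6, 11, 8, 14, 12, 13, 16, 5, 2, 3, 0, 4]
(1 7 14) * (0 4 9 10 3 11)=(0 4 9 10 3 11)(1 7 14)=[4, 7, 2, 11, 9, 5, 6, 14, 8, 10, 3, 0, 12, 13, 1]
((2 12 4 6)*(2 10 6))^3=(12)(6 10)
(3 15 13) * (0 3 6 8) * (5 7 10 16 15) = (0 3 5 7 10 16 15 13 6 8) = [3, 1, 2, 5, 4, 7, 8, 10, 0, 9, 16, 11, 12, 6, 14, 13, 15]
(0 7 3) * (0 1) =(0 7 3 1) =[7, 0, 2, 1, 4, 5, 6, 3]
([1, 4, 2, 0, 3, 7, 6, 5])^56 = (7)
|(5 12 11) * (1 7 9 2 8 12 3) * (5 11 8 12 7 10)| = |(1 10 5 3)(2 12 8 7 9)| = 20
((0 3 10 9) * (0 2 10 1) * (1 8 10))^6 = ((0 3 8 10 9 2 1))^6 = (0 1 2 9 10 8 3)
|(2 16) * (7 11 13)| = |(2 16)(7 11 13)| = 6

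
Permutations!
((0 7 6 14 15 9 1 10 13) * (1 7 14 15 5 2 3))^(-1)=(0 13 10 1 3 2 5 14)(6 7 9 15)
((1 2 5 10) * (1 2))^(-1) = ((2 5 10))^(-1) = (2 10 5)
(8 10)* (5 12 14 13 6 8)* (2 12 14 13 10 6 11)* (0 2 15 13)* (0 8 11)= [2, 1, 12, 3, 4, 14, 11, 7, 6, 9, 5, 15, 8, 0, 10, 13]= (0 2 12 8 6 11 15 13)(5 14 10)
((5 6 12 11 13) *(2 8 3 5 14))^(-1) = ((2 8 3 5 6 12 11 13 14))^(-1) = (2 14 13 11 12 6 5 3 8)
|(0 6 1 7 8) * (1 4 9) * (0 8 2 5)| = 8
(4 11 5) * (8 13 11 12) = (4 12 8 13 11 5) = [0, 1, 2, 3, 12, 4, 6, 7, 13, 9, 10, 5, 8, 11]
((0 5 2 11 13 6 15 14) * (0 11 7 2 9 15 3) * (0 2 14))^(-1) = (0 15 9 5)(2 3 6 13 11 14 7)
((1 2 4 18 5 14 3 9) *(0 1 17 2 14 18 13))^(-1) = ((0 1 14 3 9 17 2 4 13)(5 18))^(-1) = (0 13 4 2 17 9 3 14 1)(5 18)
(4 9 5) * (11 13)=(4 9 5)(11 13)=[0, 1, 2, 3, 9, 4, 6, 7, 8, 5, 10, 13, 12, 11]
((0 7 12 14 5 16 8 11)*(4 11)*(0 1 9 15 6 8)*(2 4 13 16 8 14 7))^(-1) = (0 16 13 8 5 14 6 15 9 1 11 4 2)(7 12)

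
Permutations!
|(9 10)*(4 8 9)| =|(4 8 9 10)| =4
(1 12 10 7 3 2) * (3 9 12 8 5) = (1 8 5 3 2)(7 9 12 10) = [0, 8, 1, 2, 4, 3, 6, 9, 5, 12, 7, 11, 10]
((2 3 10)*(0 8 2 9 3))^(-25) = (0 2 8)(3 9 10)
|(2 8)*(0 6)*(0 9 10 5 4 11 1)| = 8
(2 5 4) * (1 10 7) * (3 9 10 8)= (1 8 3 9 10 7)(2 5 4)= [0, 8, 5, 9, 2, 4, 6, 1, 3, 10, 7]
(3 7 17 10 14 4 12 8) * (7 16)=(3 16 7 17 10 14 4 12 8)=[0, 1, 2, 16, 12, 5, 6, 17, 3, 9, 14, 11, 8, 13, 4, 15, 7, 10]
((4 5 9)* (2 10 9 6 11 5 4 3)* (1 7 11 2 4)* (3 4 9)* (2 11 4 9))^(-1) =(1 4 7)(2 3 10)(5 11 6)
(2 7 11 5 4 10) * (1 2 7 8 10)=[0, 2, 8, 3, 1, 4, 6, 11, 10, 9, 7, 5]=(1 2 8 10 7 11 5 4)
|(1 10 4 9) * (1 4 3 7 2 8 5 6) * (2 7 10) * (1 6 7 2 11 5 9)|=8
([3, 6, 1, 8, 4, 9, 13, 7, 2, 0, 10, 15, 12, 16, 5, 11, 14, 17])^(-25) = (17)(0 14 6 8 9 16 1 3 5 13 2)(11 15)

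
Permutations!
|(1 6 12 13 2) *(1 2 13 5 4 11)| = 6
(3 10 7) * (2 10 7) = (2 10)(3 7) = [0, 1, 10, 7, 4, 5, 6, 3, 8, 9, 2]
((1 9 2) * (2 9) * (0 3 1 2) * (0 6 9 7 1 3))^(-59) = (1 6 9 7)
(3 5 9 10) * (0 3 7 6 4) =(0 3 5 9 10 7 6 4) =[3, 1, 2, 5, 0, 9, 4, 6, 8, 10, 7]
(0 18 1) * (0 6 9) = [18, 6, 2, 3, 4, 5, 9, 7, 8, 0, 10, 11, 12, 13, 14, 15, 16, 17, 1] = (0 18 1 6 9)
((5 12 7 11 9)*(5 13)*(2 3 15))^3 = (15)(5 11)(7 13)(9 12)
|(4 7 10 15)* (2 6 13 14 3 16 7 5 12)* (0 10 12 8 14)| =|(0 10 15 4 5 8 14 3 16 7 12 2 6 13)| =14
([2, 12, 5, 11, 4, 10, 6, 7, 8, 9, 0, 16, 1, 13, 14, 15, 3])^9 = [2, 12, 5, 3, 4, 10, 6, 7, 8, 9, 0, 11, 1, 13, 14, 15, 16]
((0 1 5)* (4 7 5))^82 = (0 4 5 1 7)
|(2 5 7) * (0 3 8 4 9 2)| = 8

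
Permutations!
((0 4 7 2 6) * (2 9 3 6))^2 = (0 7 3)(4 9 6)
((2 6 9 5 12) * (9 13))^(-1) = ((2 6 13 9 5 12))^(-1) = (2 12 5 9 13 6)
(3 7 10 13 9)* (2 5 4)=(2 5 4)(3 7 10 13 9)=[0, 1, 5, 7, 2, 4, 6, 10, 8, 3, 13, 11, 12, 9]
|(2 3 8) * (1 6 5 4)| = 12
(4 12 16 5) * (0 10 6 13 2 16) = (0 10 6 13 2 16 5 4 12) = [10, 1, 16, 3, 12, 4, 13, 7, 8, 9, 6, 11, 0, 2, 14, 15, 5]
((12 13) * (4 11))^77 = ((4 11)(12 13))^77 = (4 11)(12 13)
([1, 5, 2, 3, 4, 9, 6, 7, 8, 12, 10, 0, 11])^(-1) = (0 11 12 9 5 1)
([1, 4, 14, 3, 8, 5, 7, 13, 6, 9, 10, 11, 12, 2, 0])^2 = [4, 8, 0, 3, 6, 5, 13, 2, 7, 9, 10, 11, 12, 14, 1]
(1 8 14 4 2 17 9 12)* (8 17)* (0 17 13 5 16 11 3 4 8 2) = (0 17 9 12 1 13 5 16 11 3 4)(8 14) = [17, 13, 2, 4, 0, 16, 6, 7, 14, 12, 10, 3, 1, 5, 8, 15, 11, 9]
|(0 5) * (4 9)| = 2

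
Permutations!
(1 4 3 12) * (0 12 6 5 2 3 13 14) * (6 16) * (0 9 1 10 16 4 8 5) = (0 12 10 16 6)(1 8 5 2 3 4 13 14 9) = [12, 8, 3, 4, 13, 2, 0, 7, 5, 1, 16, 11, 10, 14, 9, 15, 6]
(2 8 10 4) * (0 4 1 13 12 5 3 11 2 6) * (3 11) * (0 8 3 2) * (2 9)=(0 4 6 8 10 1 13 12 5 11)(2 3 9)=[4, 13, 3, 9, 6, 11, 8, 7, 10, 2, 1, 0, 5, 12]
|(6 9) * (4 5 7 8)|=4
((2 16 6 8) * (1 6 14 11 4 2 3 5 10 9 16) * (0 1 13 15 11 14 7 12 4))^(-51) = (0 13 12 9 3 1 15 4 16 5 6 11 2 7 10 8)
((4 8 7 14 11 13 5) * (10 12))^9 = ((4 8 7 14 11 13 5)(10 12))^9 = (4 7 11 5 8 14 13)(10 12)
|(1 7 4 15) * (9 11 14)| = 12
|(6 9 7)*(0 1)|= 6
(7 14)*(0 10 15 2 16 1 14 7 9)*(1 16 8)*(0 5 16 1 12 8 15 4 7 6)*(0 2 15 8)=(0 10 4 7 6 2 8 12)(1 14 9 5 16)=[10, 14, 8, 3, 7, 16, 2, 6, 12, 5, 4, 11, 0, 13, 9, 15, 1]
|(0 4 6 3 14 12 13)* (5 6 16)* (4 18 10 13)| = |(0 18 10 13)(3 14 12 4 16 5 6)| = 28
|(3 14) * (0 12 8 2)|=|(0 12 8 2)(3 14)|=4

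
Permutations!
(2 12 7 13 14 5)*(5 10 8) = (2 12 7 13 14 10 8 5) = [0, 1, 12, 3, 4, 2, 6, 13, 5, 9, 8, 11, 7, 14, 10]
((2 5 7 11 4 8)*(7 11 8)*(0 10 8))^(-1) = (0 7 4 11 5 2 8 10)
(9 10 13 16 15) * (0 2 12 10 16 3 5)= [2, 1, 12, 5, 4, 0, 6, 7, 8, 16, 13, 11, 10, 3, 14, 9, 15]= (0 2 12 10 13 3 5)(9 16 15)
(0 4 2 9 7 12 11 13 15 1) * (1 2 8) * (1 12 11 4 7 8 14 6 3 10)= (0 7 11 13 15 2 9 8 12 4 14 6 3 10 1)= [7, 0, 9, 10, 14, 5, 3, 11, 12, 8, 1, 13, 4, 15, 6, 2]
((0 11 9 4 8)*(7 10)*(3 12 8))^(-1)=(0 8 12 3 4 9 11)(7 10)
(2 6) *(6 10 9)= (2 10 9 6)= [0, 1, 10, 3, 4, 5, 2, 7, 8, 6, 9]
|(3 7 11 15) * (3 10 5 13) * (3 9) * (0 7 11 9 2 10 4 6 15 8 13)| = 30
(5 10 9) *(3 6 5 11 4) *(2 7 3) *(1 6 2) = (1 6 5 10 9 11 4)(2 7 3) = [0, 6, 7, 2, 1, 10, 5, 3, 8, 11, 9, 4]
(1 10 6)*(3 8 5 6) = (1 10 3 8 5 6) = [0, 10, 2, 8, 4, 6, 1, 7, 5, 9, 3]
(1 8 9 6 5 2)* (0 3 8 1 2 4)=(0 3 8 9 6 5 4)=[3, 1, 2, 8, 0, 4, 5, 7, 9, 6]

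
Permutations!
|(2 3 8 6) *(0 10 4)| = 12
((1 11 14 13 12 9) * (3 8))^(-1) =((1 11 14 13 12 9)(3 8))^(-1) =(1 9 12 13 14 11)(3 8)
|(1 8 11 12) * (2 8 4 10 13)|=8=|(1 4 10 13 2 8 11 12)|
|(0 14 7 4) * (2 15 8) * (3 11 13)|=12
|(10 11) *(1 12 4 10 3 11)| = 4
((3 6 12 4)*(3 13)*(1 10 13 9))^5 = (1 12 13 9 6 10 4 3)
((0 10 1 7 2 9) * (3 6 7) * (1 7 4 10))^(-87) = (0 6 7)(1 4 2)(3 10 9)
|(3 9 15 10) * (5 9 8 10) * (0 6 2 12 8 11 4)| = |(0 6 2 12 8 10 3 11 4)(5 9 15)| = 9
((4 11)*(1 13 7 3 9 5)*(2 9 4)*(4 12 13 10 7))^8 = (1 2 13 7 5 11 12 10 9 4 3)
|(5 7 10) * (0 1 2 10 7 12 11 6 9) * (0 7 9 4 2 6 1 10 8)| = |(0 10 5 12 11 1 6 4 2 8)(7 9)| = 10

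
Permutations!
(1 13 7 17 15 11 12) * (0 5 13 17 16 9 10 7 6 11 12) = [5, 17, 2, 3, 4, 13, 11, 16, 8, 10, 7, 0, 1, 6, 14, 12, 9, 15] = (0 5 13 6 11)(1 17 15 12)(7 16 9 10)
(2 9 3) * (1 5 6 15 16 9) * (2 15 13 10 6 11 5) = (1 2)(3 15 16 9)(5 11)(6 13 10) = [0, 2, 1, 15, 4, 11, 13, 7, 8, 3, 6, 5, 12, 10, 14, 16, 9]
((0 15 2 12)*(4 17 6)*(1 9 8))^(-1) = ((0 15 2 12)(1 9 8)(4 17 6))^(-1) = (0 12 2 15)(1 8 9)(4 6 17)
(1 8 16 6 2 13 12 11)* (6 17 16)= (1 8 6 2 13 12 11)(16 17)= [0, 8, 13, 3, 4, 5, 2, 7, 6, 9, 10, 1, 11, 12, 14, 15, 17, 16]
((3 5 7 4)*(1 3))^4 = ((1 3 5 7 4))^4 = (1 4 7 5 3)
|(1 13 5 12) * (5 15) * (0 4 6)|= |(0 4 6)(1 13 15 5 12)|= 15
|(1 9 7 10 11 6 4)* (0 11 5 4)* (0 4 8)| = |(0 11 6 4 1 9 7 10 5 8)| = 10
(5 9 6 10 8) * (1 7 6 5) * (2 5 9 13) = (1 7 6 10 8)(2 5 13) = [0, 7, 5, 3, 4, 13, 10, 6, 1, 9, 8, 11, 12, 2]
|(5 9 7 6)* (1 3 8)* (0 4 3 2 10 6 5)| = |(0 4 3 8 1 2 10 6)(5 9 7)| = 24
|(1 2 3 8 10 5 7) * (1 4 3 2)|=|(3 8 10 5 7 4)|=6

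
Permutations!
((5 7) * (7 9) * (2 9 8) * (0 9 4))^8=(0 9 7 5 8 2 4)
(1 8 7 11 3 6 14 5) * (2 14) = (1 8 7 11 3 6 2 14 5) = [0, 8, 14, 6, 4, 1, 2, 11, 7, 9, 10, 3, 12, 13, 5]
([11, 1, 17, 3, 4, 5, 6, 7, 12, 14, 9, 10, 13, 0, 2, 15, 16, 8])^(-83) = [8, 1, 10, 3, 4, 5, 6, 7, 14, 0, 13, 12, 2, 17, 11, 15, 16, 9]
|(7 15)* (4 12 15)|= |(4 12 15 7)|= 4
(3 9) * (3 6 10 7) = (3 9 6 10 7) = [0, 1, 2, 9, 4, 5, 10, 3, 8, 6, 7]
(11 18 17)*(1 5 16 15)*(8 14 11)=(1 5 16 15)(8 14 11 18 17)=[0, 5, 2, 3, 4, 16, 6, 7, 14, 9, 10, 18, 12, 13, 11, 1, 15, 8, 17]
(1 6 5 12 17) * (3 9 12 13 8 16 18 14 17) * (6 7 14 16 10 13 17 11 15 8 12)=[0, 7, 2, 9, 4, 17, 5, 14, 10, 6, 13, 15, 3, 12, 11, 8, 18, 1, 16]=(1 7 14 11 15 8 10 13 12 3 9 6 5 17)(16 18)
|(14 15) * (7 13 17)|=6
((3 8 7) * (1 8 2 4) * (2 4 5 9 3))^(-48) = (9)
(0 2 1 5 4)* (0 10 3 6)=(0 2 1 5 4 10 3 6)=[2, 5, 1, 6, 10, 4, 0, 7, 8, 9, 3]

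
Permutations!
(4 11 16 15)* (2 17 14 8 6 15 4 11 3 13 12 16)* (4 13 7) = (2 17 14 8 6 15 11)(3 7 4)(12 16 13) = [0, 1, 17, 7, 3, 5, 15, 4, 6, 9, 10, 2, 16, 12, 8, 11, 13, 14]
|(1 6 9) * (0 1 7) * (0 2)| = 6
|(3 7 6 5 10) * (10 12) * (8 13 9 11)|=|(3 7 6 5 12 10)(8 13 9 11)|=12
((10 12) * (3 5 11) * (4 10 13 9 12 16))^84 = (16)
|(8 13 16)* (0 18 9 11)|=|(0 18 9 11)(8 13 16)|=12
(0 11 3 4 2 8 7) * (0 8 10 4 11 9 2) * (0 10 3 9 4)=(0 4 10)(2 3 11 9)(7 8)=[4, 1, 3, 11, 10, 5, 6, 8, 7, 2, 0, 9]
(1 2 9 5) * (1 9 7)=(1 2 7)(5 9)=[0, 2, 7, 3, 4, 9, 6, 1, 8, 5]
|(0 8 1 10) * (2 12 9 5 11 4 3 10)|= |(0 8 1 2 12 9 5 11 4 3 10)|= 11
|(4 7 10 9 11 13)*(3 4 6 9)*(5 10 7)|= 4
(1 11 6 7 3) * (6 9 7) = (1 11 9 7 3) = [0, 11, 2, 1, 4, 5, 6, 3, 8, 7, 10, 9]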